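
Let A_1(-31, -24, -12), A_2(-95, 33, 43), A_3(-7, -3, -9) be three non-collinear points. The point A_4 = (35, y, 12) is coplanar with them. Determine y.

The plane through A_1, A_2, A_3 has equation −984x + 1512y − 2712z = 26760.
Substituting A_4: (1512)y + (-66984) = 26760, so y = 62.

62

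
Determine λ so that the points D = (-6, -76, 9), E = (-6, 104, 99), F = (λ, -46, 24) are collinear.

-6

Direction DE = (0, 180, 90). From the y-coordinate of F, the parameter along the line is τ = (-46 − (-76))/180 = 1/6.
Then λ = (-6) + 1/6·(0) = -6.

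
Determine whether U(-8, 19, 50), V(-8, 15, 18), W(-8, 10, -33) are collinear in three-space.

No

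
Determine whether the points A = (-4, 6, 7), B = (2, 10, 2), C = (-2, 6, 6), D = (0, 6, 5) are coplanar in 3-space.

The four points are coplanar iff the 3×3 determinant with rows AB, AC, AD is zero.
Rows: (6, 4, -5), (2, 0, -1), (4, 0, -2).
Expanding along the first row: (6)(0) − (4)(0) + (-5)(0) = 0.
Zero determinant ⇒ coplanar.

Yes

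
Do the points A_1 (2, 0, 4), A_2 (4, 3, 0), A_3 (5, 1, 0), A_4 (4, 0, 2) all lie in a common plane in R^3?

The four points are coplanar iff the 3×3 determinant with rows A_1A_2, A_1A_3, A_1A_4 is zero.
Rows: (2, 3, -4), (3, 1, -4), (2, 0, -2).
Expanding along the first row: (2)(-2) − (3)(2) + (-4)(-2) = -2.
Nonzero ⇒ not coplanar.

No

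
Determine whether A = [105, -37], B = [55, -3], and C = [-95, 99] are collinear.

AB = (-50, 34), AC = (-200, 136).
Twice the signed area of △ABC is (-50)(136) − (34)(-200) = 0.
The triangle is degenerate (zero area), so the points are collinear.

Yes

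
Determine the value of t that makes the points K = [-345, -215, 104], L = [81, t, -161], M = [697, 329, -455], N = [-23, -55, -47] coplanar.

21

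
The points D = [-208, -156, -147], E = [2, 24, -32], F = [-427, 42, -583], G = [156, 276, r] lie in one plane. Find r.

Normal to plane DEF: n = (-101250, 66375, 81000); plane equation n·P = -1201500.
Requiring n·G = -1201500: (81000)r + (2524500) = -1201500.
So r = -46.

-46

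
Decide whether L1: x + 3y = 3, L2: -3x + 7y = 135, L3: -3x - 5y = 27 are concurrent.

Yes

Intersecting L1 and L2: solving the 2×2 system gives (x, y) = (-24, 9).
Substitute into L3: (-3)(-24) + (-5)(9) = 27.
This equals 27, so (-24, 9) lies on all three lines and they are concurrent.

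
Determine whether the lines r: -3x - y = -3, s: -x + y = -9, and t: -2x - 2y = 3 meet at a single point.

No

The three lines meet at one point iff the augmented coefficient matrix [aᵢ bᵢ cᵢ] has rank < 3, i.e. its determinant vanishes.
Here the determinant is 12.
Nonzero, so no common point exists.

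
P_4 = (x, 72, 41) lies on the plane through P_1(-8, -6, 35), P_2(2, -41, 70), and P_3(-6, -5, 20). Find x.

Coplanarity requires P_1P_2 · (P_1P_3 × P_1P_4) = 0.
P_1P_2 = (10, -35, 35), P_1P_3 = (2, 1, -15); the triple product is linear in x with coefficient 490 and constant term 21560.
Setting it to zero: x = -44.

-44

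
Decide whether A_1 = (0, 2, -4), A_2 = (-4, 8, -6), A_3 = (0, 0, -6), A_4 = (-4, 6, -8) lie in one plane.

Yes

With A_1 as base: A_1A_2 = (-4, 6, -2), A_1A_3 = (0, -2, -2), A_1A_4 = (-4, 4, -4).
A_1A_3 × A_1A_4 = (16, 8, -8).
A_1A_2 · (A_1A_3 × A_1A_4) = 0.
The scalar triple product vanishes, so the four points are coplanar.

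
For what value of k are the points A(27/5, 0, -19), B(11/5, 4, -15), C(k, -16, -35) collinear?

Direction AB = (-16/5, 4, 4). From the y-coordinate of C, the parameter along the line is τ = (-16 − 0)/4 = -4.
Then k = 27/5 + (-4)·(-16/5) = 91/5.

91/5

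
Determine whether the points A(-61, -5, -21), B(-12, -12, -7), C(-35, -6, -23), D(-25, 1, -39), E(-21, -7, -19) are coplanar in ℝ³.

The plane through A, B, C has normal n = AB × AC = (28, 462, 133) and equation n·P = -6811.
Checking the remaining points: n·D = -5425, n·E = -6349.
Since n·D = -5425 ≠ -6811, D is off the plane and the points are not all coplanar.

No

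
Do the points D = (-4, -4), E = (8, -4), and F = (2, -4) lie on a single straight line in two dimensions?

Yes

DE = (12, 0), DF = (6, 0).
Twice the signed area of △DEF is (12)(0) − (0)(6) = 0.
The triangle is degenerate (zero area), so the points are collinear.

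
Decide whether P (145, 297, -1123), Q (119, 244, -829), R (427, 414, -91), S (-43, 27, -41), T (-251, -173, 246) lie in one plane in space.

The plane through P, Q, R has normal n = PQ × PR = (-89094, 109740, 11904) and equation n·X = 6305958.
Checking the remaining points: n·S = 6305958, n·T = 6305958.
All equal 6305958, so all 5 points lie in one plane.

Yes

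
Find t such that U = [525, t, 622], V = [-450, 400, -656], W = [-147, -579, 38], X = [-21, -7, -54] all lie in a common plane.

The points are coplanar iff UV · (UW × UX) = 0.
Expanding, this is linear in t: (-115320)t + (-33788760) = 0.
So t = -293.

-293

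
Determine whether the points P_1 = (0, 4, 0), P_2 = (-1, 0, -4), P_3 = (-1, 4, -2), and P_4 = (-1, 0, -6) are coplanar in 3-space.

No

With P_1 as base: P_1P_2 = (-1, -4, -4), P_1P_3 = (-1, 0, -2), P_1P_4 = (-1, -4, -6).
P_1P_3 × P_1P_4 = (-8, -4, 4).
P_1P_2 · (P_1P_3 × P_1P_4) = 8.
Since 8 ≠ 0, the four points are not coplanar.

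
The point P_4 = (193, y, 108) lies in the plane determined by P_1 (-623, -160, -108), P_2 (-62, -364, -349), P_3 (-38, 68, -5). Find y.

248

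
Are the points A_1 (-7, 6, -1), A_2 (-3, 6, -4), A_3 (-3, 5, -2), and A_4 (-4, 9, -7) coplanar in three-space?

No

A normal to the plane through A_1, A_2, A_3 is n = A_1A_2 × A_1A_3 = (-3, -8, -4).
The plane has equation n·P = -23. For A_4: n·A_4 = -32.
-32 ≠ -23, so A_4 is off the plane.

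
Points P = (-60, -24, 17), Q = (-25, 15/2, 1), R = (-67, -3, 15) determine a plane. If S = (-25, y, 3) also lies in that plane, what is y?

-3

A normal to the plane is n = PQ × PR = (273, 182, 1911/2).
S lies in the plane iff n · PS = 0.
This gives (182)y + (546) = 0, so y = -3.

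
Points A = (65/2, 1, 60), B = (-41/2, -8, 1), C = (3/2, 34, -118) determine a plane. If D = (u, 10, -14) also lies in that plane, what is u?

Coplanarity requires AB · (AC × AD) = 0.
AB = (-53, -9, -59), AC = (-31, 33, -178); the triple product is linear in u with coefficient 3549 and constant term -67431/2.
Setting it to zero: u = 19/2.

19/2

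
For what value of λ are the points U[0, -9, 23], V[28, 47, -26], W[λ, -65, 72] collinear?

Collinearity requires UV × UW = 0; each component is linear in λ.
The y-component gives (-49)λ + (-1372) = 0, so λ = -28.
The remaining components then also vanish.

-28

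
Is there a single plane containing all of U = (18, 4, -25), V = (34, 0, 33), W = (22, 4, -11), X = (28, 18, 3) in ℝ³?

Yes

A normal to the plane through U, V, W is n = UV × UW = (-56, 8, 16).
The plane has equation n·P = -1376. For X: n·X = -1376.
Equal, so X lies in the plane and all four are coplanar.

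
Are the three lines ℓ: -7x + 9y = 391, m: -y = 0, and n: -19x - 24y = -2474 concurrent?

No

Lines aᵢx + bᵢy = cᵢ with pairwise distinct directions are concurrent exactly when det[aᵢ bᵢ cᵢ] = 0.
Here the determinant is -24747.
Nonzero, so no common point exists.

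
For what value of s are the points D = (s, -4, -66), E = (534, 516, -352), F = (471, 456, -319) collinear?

-12

Direction EF = (-63, -60, 33). From the y-coordinate of D, the parameter along the line is τ = (-4 − 516)/(-60) = 26/3.
Then s = 534 + 26/3·(-63) = -12.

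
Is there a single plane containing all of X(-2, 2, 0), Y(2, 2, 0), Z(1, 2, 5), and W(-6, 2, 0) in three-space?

Yes

A normal to the plane through X, Y, Z is n = XY × XZ = (0, -20, 0).
The plane has equation n·P = -40. For W: n·W = -40.
Equal, so W lies in the plane and all four are coplanar.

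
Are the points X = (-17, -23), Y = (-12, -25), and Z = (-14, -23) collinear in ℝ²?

No

XY = (5, -2), XZ = (3, 0).
If collinear, XZ would be a scalar multiple of XY. But (5)·(0) ≠ (-2)·(3) (difference 6), so they are not parallel; the points are not collinear.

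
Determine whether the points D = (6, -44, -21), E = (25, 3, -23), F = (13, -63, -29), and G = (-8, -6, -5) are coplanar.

The four points are coplanar iff the 3×3 determinant with rows DE, DF, DG is zero.
Rows: (19, 47, -2), (7, -19, -8), (-14, 38, 16).
Expanding along the first row: (19)(0) − (47)(0) + (-2)(0) = 0.
Zero determinant ⇒ coplanar.

Yes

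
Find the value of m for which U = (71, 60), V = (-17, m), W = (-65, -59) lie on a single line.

The three points are collinear iff det[UV; UW] = 0.
This determinant is linear in m: (136)m + (2312) = 0, so m = -17.

-17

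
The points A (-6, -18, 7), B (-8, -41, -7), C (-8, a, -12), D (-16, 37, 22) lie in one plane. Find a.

Normal to plane ABD: n = (425, 170, -340); plane equation n·P = -7990.
Requiring n·C = -7990: (170)a + (680) = -7990.
So a = -51.

-51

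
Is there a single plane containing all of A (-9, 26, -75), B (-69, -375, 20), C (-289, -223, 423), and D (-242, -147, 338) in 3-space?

No

With A as base: AB = (-60, -401, 95), AC = (-280, -249, 498), AD = (-233, -173, 413).
AC × AD = (-16683, -394, -9577).
AB · (AC × AD) = 249159.
Since 249159 ≠ 0, the four points are not coplanar.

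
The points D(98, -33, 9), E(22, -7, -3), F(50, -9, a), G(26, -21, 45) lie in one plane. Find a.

-27

Normal to plane DEG: n = (1080, 3600, 960); plane equation n·P = -4320.
Requiring n·F = -4320: (960)a + (21600) = -4320.
So a = -27.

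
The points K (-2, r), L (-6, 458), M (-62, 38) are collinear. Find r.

Collinearity: (K − L) must be parallel to (M − L) = (-56, -420).
Cross-multiplying the components: (r − 458)·(-56) = (4)·(-420).
Solving gives r = 488.

488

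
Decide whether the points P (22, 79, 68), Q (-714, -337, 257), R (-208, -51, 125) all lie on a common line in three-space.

No

PQ = (-736, -416, 189), PR = (-230, -130, 57).
Comparing components 2 and 3: (-416)(57) − (189)(-130) = 858 ≠ 0, so PQ and PR are not parallel and the points are not collinear.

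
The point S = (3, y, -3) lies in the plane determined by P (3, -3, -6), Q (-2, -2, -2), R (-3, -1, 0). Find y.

-1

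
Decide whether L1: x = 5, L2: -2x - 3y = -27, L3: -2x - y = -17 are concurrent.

Intersecting L1 and L2: solving the 2×2 system gives (x, y) = (5, 17/3).
Substitute into L3: (-2)(5) + (-1)(17/3) = -47/3.
But L3 requires -17 ≠ -47/3, so the three lines have no common point.

No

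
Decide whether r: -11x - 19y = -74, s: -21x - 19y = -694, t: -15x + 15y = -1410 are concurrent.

Lines aᵢx + bᵢy = cᵢ with pairwise distinct directions are concurrent exactly when det[aᵢ bᵢ cᵢ] = 0.
Here the determinant is 0.
It vanishes, so the lines are concurrent at (62, -32).

Yes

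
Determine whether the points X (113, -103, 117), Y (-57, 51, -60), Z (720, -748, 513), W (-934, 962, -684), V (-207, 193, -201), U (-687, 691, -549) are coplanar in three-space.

The plane through X, Y, Z has normal n = XY × XZ = (-53181, -40119, 16172) and equation n·P = 14928.
Checking the remaining points: n·W = 14928, n·V = 14928, n·U = -65310.
Since n·U = -65310 ≠ 14928, U is off the plane and the points are not all coplanar.

No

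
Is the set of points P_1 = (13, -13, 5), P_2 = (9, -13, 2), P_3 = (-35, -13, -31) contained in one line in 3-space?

Yes

P_1P_2 = (-4, 0, -3), P_1P_3 = (-48, 0, -36).
Each component of P_1P_3 is 12 times the corresponding component of P_1P_2, so P_1P_3 = 12·P_1P_2 and the points are collinear.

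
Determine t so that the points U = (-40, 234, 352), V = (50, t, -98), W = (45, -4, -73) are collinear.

Direction UW = (85, -238, -425). From the x-coordinate of V, the parameter along the line is τ = (50 − (-40))/85 = 18/17.
Then t = 234 + 18/17·(-238) = -18.

-18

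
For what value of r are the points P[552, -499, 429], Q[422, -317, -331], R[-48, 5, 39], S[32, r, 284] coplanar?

-83

The points are coplanar iff PQ · (PR × PS) = 0.
Expanding, this is linear in r: (405300)r + (33639900) = 0.
So r = -83.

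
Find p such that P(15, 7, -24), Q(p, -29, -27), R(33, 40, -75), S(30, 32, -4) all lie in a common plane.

The points are coplanar iff PQ · (PR × PS) = 0.
Expanding, this is linear in p: (1935)p + (11610) = 0.
So p = -6.

-6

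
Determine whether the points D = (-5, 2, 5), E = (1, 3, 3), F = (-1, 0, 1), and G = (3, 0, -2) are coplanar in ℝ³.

No

A normal to the plane through D, E, F is n = DE × DF = (-8, 16, -16).
The plane has equation n·P = -8. For G: n·G = 8.
8 ≠ -8, so G is off the plane.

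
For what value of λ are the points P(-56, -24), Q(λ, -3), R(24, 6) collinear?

Collinearity: (Q − P) must be parallel to (R − P) = (80, 30).
Cross-multiplying the components: (λ − (-56))·(30) = (21)·(80).
Solving gives λ = 0.

0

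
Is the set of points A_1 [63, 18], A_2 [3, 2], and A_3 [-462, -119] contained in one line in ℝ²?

No

A_1A_2 = (-60, -16), A_1A_3 = (-525, -137).
det[A_1A_2; A_1A_3] = (-60)(-137) − (-16)(-525) = -180.
The determinant is nonzero, so they are not collinear.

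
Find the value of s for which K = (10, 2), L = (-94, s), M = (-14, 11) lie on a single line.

The three points are collinear iff det[KL; KM] = 0.
This determinant is linear in s: (24)s + (-984) = 0, so s = 41.

41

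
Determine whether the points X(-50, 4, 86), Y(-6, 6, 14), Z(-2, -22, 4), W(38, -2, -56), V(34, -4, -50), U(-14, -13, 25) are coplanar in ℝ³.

No

The plane through X, Y, Z has normal n = XY × XZ = (-2036, 152, -1240) and equation n·P = -4232.
Checking the remaining points: n·W = -8232, n·V = -7832, n·U = -4472.
Since n·W = -8232 ≠ -4232, W is off the plane and the points are not all coplanar.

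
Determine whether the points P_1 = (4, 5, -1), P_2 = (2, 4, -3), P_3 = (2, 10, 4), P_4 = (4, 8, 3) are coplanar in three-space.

No

The four points are coplanar iff the 3×3 determinant with rows P_1P_2, P_1P_3, P_1P_4 is zero.
Rows: (-2, -1, -2), (-2, 5, 5), (0, 3, 4).
Expanding along the first row: (-2)(5) − (-1)(-8) + (-2)(-6) = -6.
Nonzero ⇒ not coplanar.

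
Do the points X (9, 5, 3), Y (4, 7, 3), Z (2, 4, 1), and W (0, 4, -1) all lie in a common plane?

No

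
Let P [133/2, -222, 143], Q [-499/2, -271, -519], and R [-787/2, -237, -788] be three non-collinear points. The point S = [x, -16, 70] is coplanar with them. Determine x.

-59/2

A normal to the plane is n = PQ × PR = (35689, 10324, -17800).
S lies in the plane iff n · PS = 0.
This gives (35689)x + (2105651/2) = 0, so x = -59/2.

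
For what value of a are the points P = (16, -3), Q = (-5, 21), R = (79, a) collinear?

Collinearity: (R − P) must be parallel to (Q − P) = (-21, 24).
Cross-multiplying the components: (a − (-3))·(-21) = (63)·(24).
Solving gives a = -75.

-75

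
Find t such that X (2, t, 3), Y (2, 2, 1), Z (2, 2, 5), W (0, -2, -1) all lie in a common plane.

2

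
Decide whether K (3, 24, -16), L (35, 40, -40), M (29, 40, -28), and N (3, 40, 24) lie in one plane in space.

Yes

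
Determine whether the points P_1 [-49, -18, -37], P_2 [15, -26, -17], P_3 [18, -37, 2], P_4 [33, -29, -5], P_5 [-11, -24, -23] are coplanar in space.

The plane through P_1, P_2, P_3 has normal n = P_1P_2 × P_1P_3 = (68, -1156, -680) and equation n·P = 42636.
Checking the remaining points: n·P_4 = 39168, n·P_5 = 42636.
Since n·P_4 = 39168 ≠ 42636, P_4 is off the plane and the points are not all coplanar.

No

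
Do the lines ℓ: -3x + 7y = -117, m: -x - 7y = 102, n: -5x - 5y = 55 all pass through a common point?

The three lines meet at one point iff the augmented coefficient matrix [aᵢ bᵢ cᵢ] has rank < 3, i.e. its determinant vanishes.
Here the determinant is -50.
Nonzero, so no common point exists.

No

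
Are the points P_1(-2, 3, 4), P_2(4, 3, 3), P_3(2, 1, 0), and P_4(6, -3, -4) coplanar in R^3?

No

The four points are coplanar iff the 3×3 determinant with rows P_1P_2, P_1P_3, P_1P_4 is zero.
Rows: (6, 0, -1), (4, -2, -4), (8, -6, -8).
Expanding along the first row: (6)(-8) − (0)(0) + (-1)(-8) = -40.
Nonzero ⇒ not coplanar.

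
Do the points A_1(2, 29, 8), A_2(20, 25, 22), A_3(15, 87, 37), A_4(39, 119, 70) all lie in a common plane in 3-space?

No

The four points are coplanar iff the 3×3 determinant with rows A_1A_2, A_1A_3, A_1A_4 is zero.
Rows: (18, -4, 14), (13, 58, 29), (37, 90, 62).
Expanding along the first row: (18)(986) − (-4)(-267) + (14)(-976) = 3016.
Nonzero ⇒ not coplanar.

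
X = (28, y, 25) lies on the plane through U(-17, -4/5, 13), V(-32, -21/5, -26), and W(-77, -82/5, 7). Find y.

Coplanarity requires UV · (UW × UX) = 0.
UV = (-15, -17/5, -39), UW = (-60, -78/5, -6); the triple product is linear in y with coefficient 2250 and constant term -24300.
Setting it to zero: y = 54/5.

54/5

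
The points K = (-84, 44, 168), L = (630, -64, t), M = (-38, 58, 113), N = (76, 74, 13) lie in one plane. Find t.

Normal to plane KMN: n = (-520, -1670, -860); plane equation n·P = -174280.
Requiring n·L = -174280: (-860)t + (-220720) = -174280.
So t = -54.

-54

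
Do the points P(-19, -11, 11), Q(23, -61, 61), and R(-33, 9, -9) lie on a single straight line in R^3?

PQ = (42, -50, 50), PR = (-14, 20, -20).
Comparing components 3 and 1: (50)(-14) − (42)(-20) = 140 ≠ 0, so PQ and PR are not parallel and the points are not collinear.

No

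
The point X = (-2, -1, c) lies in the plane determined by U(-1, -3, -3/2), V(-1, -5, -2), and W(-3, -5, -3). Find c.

Coplanarity requires UV · (UW × UX) = 0.
UV = (0, -2, -1/2), UW = (-2, -2, -3/2); the triple product is linear in c with coefficient -4 and constant term -6.
Setting it to zero: c = -3/2.

-3/2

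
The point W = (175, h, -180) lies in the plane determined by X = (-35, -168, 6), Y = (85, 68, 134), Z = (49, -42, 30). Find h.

0

Coplanarity requires XY · (XZ × XW) = 0.
XY = (120, 236, 128), XZ = (84, 126, 24); the triple product is linear in h with coefficient 7872 and constant term 0.
Setting it to zero: h = 0.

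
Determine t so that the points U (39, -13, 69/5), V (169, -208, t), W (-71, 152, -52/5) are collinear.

212/5

Collinearity requires UV × UW = 0; each component is linear in t.
The x-component gives (-165)t + (6996) = 0, so t = 212/5.
The remaining components then also vanish.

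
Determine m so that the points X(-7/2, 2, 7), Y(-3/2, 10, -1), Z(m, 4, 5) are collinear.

-3

Collinearity requires XY × XZ = 0; each component is linear in m.
The y-component gives (-8)m + (-24) = 0, so m = -3.
The remaining components then also vanish.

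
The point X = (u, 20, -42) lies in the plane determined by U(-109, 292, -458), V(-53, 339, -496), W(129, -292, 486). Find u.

A normal to the plane is n = UV × UW = (22176, -61908, -43890).
X lies in the plane iff n · UX = 0.
This gives (22176)u + (997920) = 0, so u = -45.

-45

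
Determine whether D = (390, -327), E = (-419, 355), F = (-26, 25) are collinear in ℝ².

No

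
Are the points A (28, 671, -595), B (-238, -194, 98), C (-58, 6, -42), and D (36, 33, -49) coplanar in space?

A normal to the plane through A, B, C is n = AB × AC = (-17500, 87500, 102500).
The plane has equation n·P = -2765000. For D: n·D = -2765000.
Equal, so D lies in the plane and all four are coplanar.

Yes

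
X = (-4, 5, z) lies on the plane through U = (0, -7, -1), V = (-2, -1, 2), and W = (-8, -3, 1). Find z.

A normal to the plane is n = UV × UW = (0, -20, 40).
X lies in the plane iff n · UX = 0.
This gives (40)z + (-200) = 0, so z = 5.

5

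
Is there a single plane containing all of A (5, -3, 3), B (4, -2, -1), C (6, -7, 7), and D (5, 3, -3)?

The four points are coplanar iff the 3×3 determinant with rows AB, AC, AD is zero.
Rows: (-1, 1, -4), (1, -4, 4), (0, 6, -6).
Expanding along the first row: (-1)(0) − (1)(-6) + (-4)(6) = -18.
Nonzero ⇒ not coplanar.

No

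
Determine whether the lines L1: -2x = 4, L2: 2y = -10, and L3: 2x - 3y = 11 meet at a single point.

Intersecting L1 and L2: solving the 2×2 system gives (x, y) = (-2, -5).
Substitute into L3: (2)(-2) + (-3)(-5) = 11.
This equals 11, so (-2, -5) lies on all three lines and they are concurrent.

Yes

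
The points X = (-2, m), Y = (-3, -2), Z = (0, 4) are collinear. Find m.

0

The three points are collinear iff det[XY; XZ] = 0.
This determinant is linear in m: (3)m + (0) = 0, so m = 0.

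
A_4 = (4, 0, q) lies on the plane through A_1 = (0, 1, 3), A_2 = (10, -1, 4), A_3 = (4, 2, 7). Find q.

Coplanarity requires A_1A_2 · (A_1A_3 × A_1A_4) = 0.
A_1A_2 = (10, -2, 1), A_1A_3 = (4, 1, 4); the triple product is linear in q with coefficient 18 and constant term -54.
Setting it to zero: q = 3.

3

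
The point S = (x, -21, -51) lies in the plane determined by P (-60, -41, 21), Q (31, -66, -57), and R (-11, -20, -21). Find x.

Coplanarity requires PQ · (PR × PS) = 0.
PQ = (91, -25, -78), PR = (49, 21, -42); the triple product is linear in x with coefficient 2688 and constant term -64512.
Setting it to zero: x = 24.

24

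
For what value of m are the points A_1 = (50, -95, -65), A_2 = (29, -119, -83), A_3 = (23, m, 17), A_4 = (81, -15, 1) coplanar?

The points are coplanar iff A_1A_2 · (A_1A_3 × A_1A_4) = 0.
Expanding, this is linear in m: (-828)m + (-5796) = 0.
So m = -7.

-7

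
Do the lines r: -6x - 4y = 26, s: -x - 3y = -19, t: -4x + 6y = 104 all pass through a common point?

Yes

Intersecting r and s: solving the 2×2 system gives (x, y) = (-11, 10).
Substitute into t: (-4)(-11) + (6)(10) = 104.
This equals 104, so (-11, 10) lies on all three lines and they are concurrent.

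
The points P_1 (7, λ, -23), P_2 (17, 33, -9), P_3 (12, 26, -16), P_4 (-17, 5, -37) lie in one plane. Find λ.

Coplanarity ⇔ det[P_1P_2; P_1P_3; P_1P_4] = 0.
Expanding, this is linear in λ: (-98)λ + (1862) = 0.
So λ = 19.

19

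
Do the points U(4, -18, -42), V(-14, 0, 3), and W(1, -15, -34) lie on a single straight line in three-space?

UV = (-18, 18, 45), UW = (-3, 3, 8).
UV × UW = (9, 9, 0).
The cross product is nonzero, so the points do not lie on one line.

No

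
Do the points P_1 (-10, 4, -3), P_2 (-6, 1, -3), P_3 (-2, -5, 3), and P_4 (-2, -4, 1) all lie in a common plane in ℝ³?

The four points are coplanar iff the 3×3 determinant with rows P_1P_2, P_1P_3, P_1P_4 is zero.
Rows: (4, -3, 0), (8, -9, 6), (8, -8, 4).
Expanding along the first row: (4)(12) − (-3)(-16) + (0)(8) = 0.
Zero determinant ⇒ coplanar.

Yes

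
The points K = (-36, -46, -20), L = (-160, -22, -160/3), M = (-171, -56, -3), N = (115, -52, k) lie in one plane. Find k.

-41/3

Normal to plane KLM: n = (224/3, 6608, 4480); plane equation n·P = -396256.
Requiring n·N = -396256: (4480)k + (-1005088/3) = -396256.
So k = -41/3.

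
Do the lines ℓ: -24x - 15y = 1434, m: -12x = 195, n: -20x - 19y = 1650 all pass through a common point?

No

Lines aᵢx + bᵢy = cᵢ with pairwise distinct directions are concurrent exactly when det[aᵢ bᵢ cᵢ] = 0.
Here the determinant is -468.
Nonzero, so no common point exists.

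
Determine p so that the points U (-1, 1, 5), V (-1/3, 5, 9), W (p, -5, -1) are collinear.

-2

Direction UV = (2/3, 4, 4). From the y-coordinate of W, the parameter along the line is τ = (-5 − 1)/4 = -3/2.
Then p = (-1) + (-3/2)·(2/3) = -2.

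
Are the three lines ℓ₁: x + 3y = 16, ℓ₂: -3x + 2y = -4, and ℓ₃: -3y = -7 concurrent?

Lines aᵢx + bᵢy = cᵢ with pairwise distinct directions are concurrent exactly when det[aᵢ bᵢ cᵢ] = 0.
Here the determinant is 55.
Nonzero, so no common point exists.

No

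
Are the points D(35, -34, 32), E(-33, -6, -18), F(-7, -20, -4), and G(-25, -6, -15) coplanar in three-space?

The four points are coplanar iff the 3×3 determinant with rows DE, DF, DG is zero.
Rows: (-68, 28, -50), (-42, 14, -36), (-60, 28, -47).
Expanding along the first row: (-68)(350) − (28)(-186) + (-50)(-336) = -1792.
Nonzero ⇒ not coplanar.

No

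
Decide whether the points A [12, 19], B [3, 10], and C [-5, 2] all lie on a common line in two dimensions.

Yes

AB = (-9, -9), AC = (-17, -17).
det[AB; AC] = (-9)(-17) − (-9)(-17) = 0.
The determinant is zero, so the points are collinear.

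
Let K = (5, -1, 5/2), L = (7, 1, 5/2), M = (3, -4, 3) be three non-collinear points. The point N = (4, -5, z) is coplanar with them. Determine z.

The plane through K, L, M has equation 1x − 1y − 2z = 1.
Substituting N: (-2)z + (9) = 1, so z = 4.

4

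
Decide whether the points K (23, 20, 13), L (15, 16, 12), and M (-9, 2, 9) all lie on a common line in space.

KL = (-8, -4, -1), KM = (-32, -18, -4).
Comparing components 2 and 3: (-4)(-4) − (-1)(-18) = -2 ≠ 0, so KL and KM are not parallel and the points are not collinear.

No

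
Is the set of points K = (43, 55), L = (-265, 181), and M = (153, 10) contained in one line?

KL = (-308, 126), KM = (110, -45).
Checking proportionality: KM = -5/14·KL, so the vectors are parallel and the points are collinear.

Yes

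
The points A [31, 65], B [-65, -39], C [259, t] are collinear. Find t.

Collinearity: (C − A) must be parallel to (B − A) = (-96, -104).
Cross-multiplying the components: (t − 65)·(-96) = (228)·(-104).
Solving gives t = 312.

312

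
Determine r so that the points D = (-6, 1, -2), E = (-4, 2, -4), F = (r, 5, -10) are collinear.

2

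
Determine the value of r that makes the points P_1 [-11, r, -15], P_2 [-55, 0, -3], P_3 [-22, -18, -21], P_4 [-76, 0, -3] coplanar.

-12

Coplanarity ⇔ det[P_1P_2; P_1P_3; P_1P_4] = 0.
Expanding, this is linear in r: (-378)r + (-4536) = 0.
So r = -12.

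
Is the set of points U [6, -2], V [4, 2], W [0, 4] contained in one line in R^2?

UV = (-2, 4), UW = (-6, 6).
If collinear, UW would be a scalar multiple of UV. But (-2)·(6) ≠ (4)·(-6) (difference 12), so they are not parallel; the points are not collinear.

No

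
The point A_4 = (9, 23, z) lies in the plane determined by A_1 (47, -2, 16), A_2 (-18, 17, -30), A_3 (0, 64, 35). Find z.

The plane through A_1, A_2, A_3 has equation 3397x + 3397y − 3397z = 98513.
Substituting A_4: (-3397)z + (108704) = 98513, so z = 3.

3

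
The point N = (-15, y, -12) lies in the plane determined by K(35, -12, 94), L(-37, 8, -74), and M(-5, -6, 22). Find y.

-2/3

The plane through K, L, M has equation −432x + 1536y + 368z = 1040.
Substituting N: (1536)y + (2064) = 1040, so y = -2/3.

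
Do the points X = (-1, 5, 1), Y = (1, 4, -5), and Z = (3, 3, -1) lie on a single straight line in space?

No

XY = (2, -1, -6), XZ = (4, -2, -2).
XY × XZ = (-10, -20, 0).
The cross product is nonzero, so the points do not lie on one line.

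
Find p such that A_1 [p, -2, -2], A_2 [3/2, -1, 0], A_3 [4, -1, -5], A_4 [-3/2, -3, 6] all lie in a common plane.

5/2

The points are coplanar iff A_1A_2 · (A_1A_3 × A_1A_4) = 0.
Expanding, this is linear in p: (10)p + (-25) = 0.
So p = 5/2.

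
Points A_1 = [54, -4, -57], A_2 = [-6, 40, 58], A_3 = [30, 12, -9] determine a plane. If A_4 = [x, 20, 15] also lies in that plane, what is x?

18

A normal to the plane is n = A_1A_2 × A_1A_3 = (272, 120, 96).
A_4 lies in the plane iff n · A_1A_4 = 0.
This gives (272)x + (-4896) = 0, so x = 18.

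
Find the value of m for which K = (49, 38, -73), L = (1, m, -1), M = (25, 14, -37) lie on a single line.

Direction KM = (-24, -24, 36). From the x-coordinate of L, the parameter along the line is τ = (1 − 49)/(-24) = 2.
Then m = 38 + 2·(-24) = -10.

-10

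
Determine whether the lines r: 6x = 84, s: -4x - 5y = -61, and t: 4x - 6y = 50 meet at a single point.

Yes

Intersecting r and s: solving the 2×2 system gives (x, y) = (14, 1).
Substitute into t: (4)(14) + (-6)(1) = 50.
This equals 50, so (14, 1) lies on all three lines and they are concurrent.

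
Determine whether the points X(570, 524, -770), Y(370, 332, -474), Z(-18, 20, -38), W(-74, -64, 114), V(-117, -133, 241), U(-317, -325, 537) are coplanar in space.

Yes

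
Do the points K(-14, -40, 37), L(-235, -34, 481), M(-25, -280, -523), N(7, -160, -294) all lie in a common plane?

No

The four points are coplanar iff the 3×3 determinant with rows KL, KM, KN is zero.
Rows: (-221, 6, 444), (-11, -240, -560), (21, -120, -331).
Expanding along the first row: (-221)(12240) − (6)(15401) + (444)(6360) = 26394.
Nonzero ⇒ not coplanar.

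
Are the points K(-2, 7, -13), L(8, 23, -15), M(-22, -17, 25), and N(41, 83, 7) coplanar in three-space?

No

The four points are coplanar iff the 3×3 determinant with rows KL, KM, KN is zero.
Rows: (10, 16, -2), (-20, -24, 38), (43, 76, 20).
Expanding along the first row: (10)(-3368) − (16)(-2034) + (-2)(-488) = -160.
Nonzero ⇒ not coplanar.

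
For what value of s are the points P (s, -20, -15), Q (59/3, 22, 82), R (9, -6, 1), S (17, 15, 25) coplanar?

The points are coplanar iff PQ · (PR × PS) = 0.
Expanding, this is linear in s: (-1029)s + (3773) = 0.
So s = 11/3.

11/3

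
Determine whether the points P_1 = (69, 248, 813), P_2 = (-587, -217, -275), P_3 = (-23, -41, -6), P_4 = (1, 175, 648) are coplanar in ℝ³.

No

With P_1 as base: P_1P_2 = (-656, -465, -1088), P_1P_3 = (-92, -289, -819), P_1P_4 = (-68, -73, -165).
P_1P_3 × P_1P_4 = (-12102, 40512, -12936).
P_1P_2 · (P_1P_3 × P_1P_4) = 3175200.
Since 3175200 ≠ 0, the four points are not coplanar.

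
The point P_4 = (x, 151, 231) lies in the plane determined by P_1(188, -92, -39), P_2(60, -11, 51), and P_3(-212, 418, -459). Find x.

Coplanarity requires P_1P_2 · (P_1P_3 × P_1P_4) = 0.
P_1P_2 = (-128, 81, 90), P_1P_3 = (-400, 510, -420); the triple product is linear in x with coefficient -79920 and constant term -15664320.
Setting it to zero: x = -196.

-196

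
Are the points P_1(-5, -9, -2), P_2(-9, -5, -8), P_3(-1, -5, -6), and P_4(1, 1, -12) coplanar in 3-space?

With P_1 as base: P_1P_2 = (-4, 4, -6), P_1P_3 = (4, 4, -4), P_1P_4 = (6, 10, -10).
P_1P_3 × P_1P_4 = (0, 16, 16).
P_1P_2 · (P_1P_3 × P_1P_4) = -32.
Since -32 ≠ 0, the four points are not coplanar.

No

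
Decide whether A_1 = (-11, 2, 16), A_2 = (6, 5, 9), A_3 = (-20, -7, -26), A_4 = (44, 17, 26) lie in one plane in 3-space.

Yes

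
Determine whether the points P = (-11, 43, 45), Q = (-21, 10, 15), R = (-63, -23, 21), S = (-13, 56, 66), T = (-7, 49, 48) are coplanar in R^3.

The plane through P, Q, R has normal n = PQ × PR = (-1188, 1320, -1056) and equation n·X = 22308.
Checking the remaining points: n·S = 19668, n·T = 22308.
Since n·S = 19668 ≠ 22308, S is off the plane and the points are not all coplanar.

No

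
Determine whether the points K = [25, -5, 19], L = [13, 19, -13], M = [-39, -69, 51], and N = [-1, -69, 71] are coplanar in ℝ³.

A normal to the plane through K, L, M is n = KL × KM = (-1280, 2432, 2304).
The plane has equation n·P = -384. For N: n·N = -2944.
-2944 ≠ -384, so N is off the plane.

No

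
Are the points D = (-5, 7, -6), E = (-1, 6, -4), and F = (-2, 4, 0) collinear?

DE = (4, -1, 2), DF = (3, -3, 6).
DE × DF = (0, -18, -9).
The cross product is nonzero, so the points do not lie on one line.

No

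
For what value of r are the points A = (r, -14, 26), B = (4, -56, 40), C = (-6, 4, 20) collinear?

Collinearity requires AB × AC = 0; each component is linear in r.
The y-component gives (-20)r + (-60) = 0, so r = -3.
The remaining components then also vanish.

-3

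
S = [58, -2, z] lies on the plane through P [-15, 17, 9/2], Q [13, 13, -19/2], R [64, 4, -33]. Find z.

-22

The plane through P, Q, R has equation −32x − 56y − 48z = -688.
Substituting S: (-48)z + (-1744) = -688, so z = -22.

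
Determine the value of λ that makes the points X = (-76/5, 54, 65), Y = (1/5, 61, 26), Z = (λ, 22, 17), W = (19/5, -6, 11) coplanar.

12/5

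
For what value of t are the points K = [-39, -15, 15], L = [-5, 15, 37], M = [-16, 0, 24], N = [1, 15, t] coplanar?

Normal to plane KLM: n = (-60, 200, -180); plane equation n·P = -3360.
Requiring n·N = -3360: (-180)t + (2940) = -3360.
So t = 35.

35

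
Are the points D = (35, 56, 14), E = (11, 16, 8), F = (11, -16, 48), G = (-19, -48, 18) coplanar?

Yes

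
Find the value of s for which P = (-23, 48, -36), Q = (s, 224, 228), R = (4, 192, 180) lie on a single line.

10

Collinearity requires PQ × PR = 0; each component is linear in s.
The y-component gives (-216)s + (2160) = 0, so s = 10.
The remaining components then also vanish.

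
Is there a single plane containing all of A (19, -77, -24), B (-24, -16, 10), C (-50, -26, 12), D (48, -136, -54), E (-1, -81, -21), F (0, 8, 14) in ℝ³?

Yes

The plane through A, B, C has normal n = AB × AC = (462, -798, 2016) and equation n·P = 21840.
Checking the remaining points: n·D = 21840, n·E = 21840, n·F = 21840.
All equal 21840, so all 6 points lie in one plane.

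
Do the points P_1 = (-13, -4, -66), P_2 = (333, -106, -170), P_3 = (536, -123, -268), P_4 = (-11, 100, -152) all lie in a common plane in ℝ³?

No

The four points are coplanar iff the 3×3 determinant with rows P_1P_2, P_1P_3, P_1P_4 is zero.
Rows: (346, -102, -104), (549, -119, -202), (2, 104, -86).
Expanding along the first row: (346)(31242) − (-102)(-46810) + (-104)(57334) = 72376.
Nonzero ⇒ not coplanar.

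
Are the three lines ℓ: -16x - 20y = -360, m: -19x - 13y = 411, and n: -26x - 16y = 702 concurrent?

The three lines meet at one point iff the augmented coefficient matrix [aᵢ bᵢ cᵢ] has rank < 3, i.e. its determinant vanishes.
Here the determinant is 0.
It vanishes, so the lines are concurrent at (-75, 78).

Yes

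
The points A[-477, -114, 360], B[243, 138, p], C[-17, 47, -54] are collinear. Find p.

Collinearity requires AB × AC = 0; each component is linear in p.
The x-component gives (-161)p + (-46368) = 0, so p = -288.
The remaining components then also vanish.

-288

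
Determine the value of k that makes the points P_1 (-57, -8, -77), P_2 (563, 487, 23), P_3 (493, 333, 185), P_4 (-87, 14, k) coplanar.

-163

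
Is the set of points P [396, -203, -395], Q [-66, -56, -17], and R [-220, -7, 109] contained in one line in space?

Yes

PQ = (-462, 147, 378), PR = (-616, 196, 504).
PQ × PR = (0, 0, 0).
The cross product vanishes, so the three points are collinear.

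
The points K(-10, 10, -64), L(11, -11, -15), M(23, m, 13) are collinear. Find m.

-23

Direction KL = (21, -21, 49). From the x-coordinate of M, the parameter along the line is τ = (23 − (-10))/21 = 11/7.
Then m = 10 + 11/7·(-21) = -23.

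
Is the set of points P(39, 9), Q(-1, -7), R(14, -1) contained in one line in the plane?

Yes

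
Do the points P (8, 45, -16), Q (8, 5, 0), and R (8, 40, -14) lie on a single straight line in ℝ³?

Yes

PQ = (0, -40, 16), PR = (0, -5, 2).
Each component of PR is 1/8 times the corresponding component of PQ, so PR = 1/8·PQ and the points are collinear.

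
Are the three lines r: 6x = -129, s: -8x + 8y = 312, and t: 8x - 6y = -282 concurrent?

No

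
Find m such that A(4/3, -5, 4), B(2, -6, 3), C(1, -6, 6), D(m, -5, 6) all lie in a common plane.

The points are coplanar iff AB · (AC × AD) = 0.
Expanding, this is linear in m: (-3)m + (2) = 0.
So m = 2/3.

2/3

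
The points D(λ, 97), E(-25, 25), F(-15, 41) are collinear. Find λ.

20

Collinearity: (D − E) must be parallel to (F − E) = (10, 16).
Cross-multiplying the components: (λ − (-25))·(16) = (72)·(10).
Solving gives λ = 20.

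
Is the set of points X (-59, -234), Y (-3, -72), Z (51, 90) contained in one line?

XY = (56, 162), XZ = (110, 324).
If collinear, XZ would be a scalar multiple of XY. But (56)·(324) ≠ (162)·(110) (difference 324), so they are not parallel; the points are not collinear.

No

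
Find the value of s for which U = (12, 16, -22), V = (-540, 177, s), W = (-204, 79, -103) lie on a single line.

Direction UW = (-216, 63, -81). From the x-coordinate of V, the parameter along the line is τ = (-540 − 12)/(-216) = 23/9.
Then s = (-22) + 23/9·(-81) = -229.

-229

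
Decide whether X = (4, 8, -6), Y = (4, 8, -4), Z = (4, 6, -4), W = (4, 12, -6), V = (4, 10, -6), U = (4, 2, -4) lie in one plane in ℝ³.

Yes

The plane through X, Y, Z has normal n = XY × XZ = (4, 0, 0) and equation n·P = 16.
Checking the remaining points: n·W = 16, n·V = 16, n·U = 16.
All equal 16, so all 6 points lie in one plane.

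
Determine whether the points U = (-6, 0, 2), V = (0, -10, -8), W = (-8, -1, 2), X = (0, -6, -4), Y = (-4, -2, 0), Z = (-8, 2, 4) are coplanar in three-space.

No

The plane through U, V, W has normal n = UV × UW = (-10, 20, -26) and equation n·P = 8.
Checking the remaining points: n·X = -16, n·Y = 0, n·Z = 16.
Since n·X = -16 ≠ 8, X is off the plane and the points are not all coplanar.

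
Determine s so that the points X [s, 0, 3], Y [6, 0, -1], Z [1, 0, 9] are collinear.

4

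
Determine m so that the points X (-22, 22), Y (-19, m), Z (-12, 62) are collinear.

The three points are collinear iff det[XY; XZ] = 0.
This determinant is linear in m: (-10)m + (340) = 0, so m = 34.

34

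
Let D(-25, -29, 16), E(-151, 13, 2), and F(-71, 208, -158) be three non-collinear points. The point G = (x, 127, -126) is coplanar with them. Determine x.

The plane through D, E, F has equation −3990x − 21280y − 27930z = 269990.
Substituting G: (-3990)x + (816620) = 269990, so x = 137.

137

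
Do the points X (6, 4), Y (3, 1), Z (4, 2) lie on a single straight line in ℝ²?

Yes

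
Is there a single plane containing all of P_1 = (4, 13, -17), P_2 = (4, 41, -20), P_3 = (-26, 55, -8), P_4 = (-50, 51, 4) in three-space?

No

The four points are coplanar iff the 3×3 determinant with rows P_1P_2, P_1P_3, P_1P_4 is zero.
Rows: (0, 28, -3), (-30, 42, 9), (-54, 38, 21).
Expanding along the first row: (0)(540) − (28)(-144) + (-3)(1128) = 648.
Nonzero ⇒ not coplanar.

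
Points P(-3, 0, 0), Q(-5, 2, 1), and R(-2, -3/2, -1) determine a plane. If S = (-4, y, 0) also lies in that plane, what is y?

A normal to the plane is n = PQ × PR = (-1/2, -1, 1).
S lies in the plane iff n · PS = 0.
This gives (-1)y + (1/2) = 0, so y = 1/2.

1/2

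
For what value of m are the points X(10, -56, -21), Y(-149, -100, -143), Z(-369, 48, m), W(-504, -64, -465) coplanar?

-389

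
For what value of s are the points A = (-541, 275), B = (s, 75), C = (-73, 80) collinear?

The three points are collinear iff det[AB; AC] = 0.
This determinant is linear in s: (-195)s + (-11895) = 0, so s = -61.

-61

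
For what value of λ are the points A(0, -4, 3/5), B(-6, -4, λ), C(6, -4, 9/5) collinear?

-3/5

Direction AC = (6, 0, 6/5). From the x-coordinate of B, the parameter along the line is τ = (-6 − 0)/6 = -1.
Then λ = 3/5 + (-1)·(6/5) = -3/5.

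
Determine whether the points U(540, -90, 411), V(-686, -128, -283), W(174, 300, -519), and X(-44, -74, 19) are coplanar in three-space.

Yes

A normal to the plane through U, V, W is n = UV × UW = (306000, -886176, -492048).
The plane has equation n·P = 42764112. For X: n·X = 42764112.
Equal, so X lies in the plane and all four are coplanar.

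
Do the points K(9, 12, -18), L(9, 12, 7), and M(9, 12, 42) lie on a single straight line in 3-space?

Yes

KL = (0, 0, 25), KM = (0, 0, 60).
KL × KM = (0, 0, 0).
The cross product vanishes, so the three points are collinear.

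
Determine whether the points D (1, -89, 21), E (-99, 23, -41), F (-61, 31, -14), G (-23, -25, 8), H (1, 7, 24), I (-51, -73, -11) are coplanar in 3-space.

The plane through D, E, F has normal n = DE × DF = (3520, 344, -5056) and equation n·P = -133272.
Checking the remaining points: n·G = -130008, n·H = -115416, n·I = -149016.
Since n·G = -130008 ≠ -133272, G is off the plane and the points are not all coplanar.

No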